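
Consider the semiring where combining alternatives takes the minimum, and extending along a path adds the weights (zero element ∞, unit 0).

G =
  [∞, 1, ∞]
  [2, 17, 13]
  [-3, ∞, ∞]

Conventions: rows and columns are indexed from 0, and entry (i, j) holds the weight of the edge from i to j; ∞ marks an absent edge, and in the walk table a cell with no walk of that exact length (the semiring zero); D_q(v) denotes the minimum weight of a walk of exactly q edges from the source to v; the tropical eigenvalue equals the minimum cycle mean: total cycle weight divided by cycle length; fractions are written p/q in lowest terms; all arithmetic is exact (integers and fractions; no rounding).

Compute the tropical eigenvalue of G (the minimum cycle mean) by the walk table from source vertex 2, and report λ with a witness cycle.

q=0: [∞, ∞, 0]
q=1: [-3, ∞, ∞]
q=2: [∞, -2, ∞]
q=3: [0, 15, 11]
Optimal cycle mean attained by: cycle 0->1->0, total 1 + 2, length 2.
Answer: λ = 3/2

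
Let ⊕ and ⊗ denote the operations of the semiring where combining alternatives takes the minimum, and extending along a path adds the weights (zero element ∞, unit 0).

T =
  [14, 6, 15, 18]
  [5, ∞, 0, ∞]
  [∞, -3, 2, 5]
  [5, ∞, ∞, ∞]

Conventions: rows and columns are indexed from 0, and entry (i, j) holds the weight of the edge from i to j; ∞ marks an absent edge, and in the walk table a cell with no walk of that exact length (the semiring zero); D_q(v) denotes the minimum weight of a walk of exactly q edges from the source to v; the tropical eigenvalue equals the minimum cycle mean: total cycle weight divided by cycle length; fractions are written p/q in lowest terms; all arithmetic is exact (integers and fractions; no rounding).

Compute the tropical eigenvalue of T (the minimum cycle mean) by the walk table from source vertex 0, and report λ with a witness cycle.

q=0: [0, ∞, ∞, ∞]
q=1: [14, 6, 15, 18]
q=2: [11, 12, 6, 20]
q=3: [17, 3, 8, 11]
q=4: [8, 5, 3, 13]
Optimal cycle mean attained by: cycle 1->2->1, total 0 + (-3), length 2.
Answer: λ = -3/2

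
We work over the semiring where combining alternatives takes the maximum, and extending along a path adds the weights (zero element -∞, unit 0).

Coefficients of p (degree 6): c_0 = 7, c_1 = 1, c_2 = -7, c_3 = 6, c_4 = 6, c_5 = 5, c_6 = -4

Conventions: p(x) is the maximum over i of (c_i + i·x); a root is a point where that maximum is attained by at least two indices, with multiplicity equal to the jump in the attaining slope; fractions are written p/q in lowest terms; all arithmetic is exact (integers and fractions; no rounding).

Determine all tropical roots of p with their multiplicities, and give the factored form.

hull edge (i=0, c=7) to (i=4, c=6): slope -1/4, span 4
hull edge (i=4, c=6) to (i=5, c=5): slope -1, span 1
hull edge (i=5, c=5) to (i=6, c=-4): slope -9, span 1
Factored form: p(x) = -4 ⊗ (x ⊕ 1/4) ⊗ (x ⊕ 1/4) ⊗ (x ⊕ 1/4) ⊗ (x ⊕ 1/4) ⊗ (x ⊕ 1) ⊗ (x ⊕ 9)
Answer: roots = 1/4 (mult 4), 1 (mult 1), 9 (mult 1)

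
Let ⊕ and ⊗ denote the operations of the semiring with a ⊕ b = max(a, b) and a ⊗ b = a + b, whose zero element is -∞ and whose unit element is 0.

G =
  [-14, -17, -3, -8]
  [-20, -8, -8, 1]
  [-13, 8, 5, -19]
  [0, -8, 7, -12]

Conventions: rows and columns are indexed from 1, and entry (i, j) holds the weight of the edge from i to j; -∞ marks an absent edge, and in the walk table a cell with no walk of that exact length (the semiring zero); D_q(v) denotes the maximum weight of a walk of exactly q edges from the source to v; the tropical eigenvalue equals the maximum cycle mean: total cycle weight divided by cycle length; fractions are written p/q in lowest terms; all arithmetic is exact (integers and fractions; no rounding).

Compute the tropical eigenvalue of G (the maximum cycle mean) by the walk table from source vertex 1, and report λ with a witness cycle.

q=0: [0, -∞, -∞, -∞]
q=1: [-14, -17, -3, -8]
q=2: [-8, 5, 2, -16]
q=3: [-11, 10, 7, 6]
q=4: [6, 15, 13, 11]
Optimal cycle mean attained by: cycle 2->4->3->2, total 1 + 7 + 8, length 3.
Answer: λ = 16/3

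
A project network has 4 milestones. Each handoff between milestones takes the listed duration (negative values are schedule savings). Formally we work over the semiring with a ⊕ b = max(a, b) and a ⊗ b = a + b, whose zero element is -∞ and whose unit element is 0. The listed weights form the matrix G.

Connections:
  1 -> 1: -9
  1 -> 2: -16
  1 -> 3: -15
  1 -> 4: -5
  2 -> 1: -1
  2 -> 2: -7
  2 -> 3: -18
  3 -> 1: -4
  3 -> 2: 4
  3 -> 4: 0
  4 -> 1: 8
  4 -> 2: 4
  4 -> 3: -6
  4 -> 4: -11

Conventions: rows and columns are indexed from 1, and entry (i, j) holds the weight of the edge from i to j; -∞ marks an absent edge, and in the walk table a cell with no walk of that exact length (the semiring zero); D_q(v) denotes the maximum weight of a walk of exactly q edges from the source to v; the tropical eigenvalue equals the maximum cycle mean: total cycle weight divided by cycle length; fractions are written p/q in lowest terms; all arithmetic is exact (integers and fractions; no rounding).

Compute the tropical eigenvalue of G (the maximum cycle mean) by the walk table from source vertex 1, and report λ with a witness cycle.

q=0: [0, -∞, -∞, -∞]
q=1: [-9, -16, -15, -5]
q=2: [3, -1, -11, -14]
q=3: [-2, -7, -12, -2]
q=4: [6, 2, -8, -7]
Optimal cycle mean attained by: cycle 1->4->1, total (-5) + 8, length 2.
Answer: λ = 3/2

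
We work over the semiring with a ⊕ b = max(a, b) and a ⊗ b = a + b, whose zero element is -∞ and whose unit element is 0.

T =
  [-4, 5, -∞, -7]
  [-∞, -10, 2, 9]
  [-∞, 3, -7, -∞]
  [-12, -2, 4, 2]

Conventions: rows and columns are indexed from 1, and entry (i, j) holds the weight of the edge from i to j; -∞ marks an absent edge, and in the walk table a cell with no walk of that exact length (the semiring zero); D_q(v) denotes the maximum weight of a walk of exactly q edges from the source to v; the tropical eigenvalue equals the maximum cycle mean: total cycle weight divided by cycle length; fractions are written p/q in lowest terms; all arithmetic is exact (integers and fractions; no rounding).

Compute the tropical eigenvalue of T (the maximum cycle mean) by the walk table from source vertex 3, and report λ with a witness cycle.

q=0: [-∞, -∞, 0, -∞]
q=1: [-∞, 3, -7, -∞]
q=2: [-∞, -4, 5, 12]
q=3: [0, 10, 16, 14]
q=4: [2, 19, 18, 19]
Optimal cycle mean attained by: cycle 2->4->3->2, total 9 + 4 + 3, length 3.
Answer: λ = 16/3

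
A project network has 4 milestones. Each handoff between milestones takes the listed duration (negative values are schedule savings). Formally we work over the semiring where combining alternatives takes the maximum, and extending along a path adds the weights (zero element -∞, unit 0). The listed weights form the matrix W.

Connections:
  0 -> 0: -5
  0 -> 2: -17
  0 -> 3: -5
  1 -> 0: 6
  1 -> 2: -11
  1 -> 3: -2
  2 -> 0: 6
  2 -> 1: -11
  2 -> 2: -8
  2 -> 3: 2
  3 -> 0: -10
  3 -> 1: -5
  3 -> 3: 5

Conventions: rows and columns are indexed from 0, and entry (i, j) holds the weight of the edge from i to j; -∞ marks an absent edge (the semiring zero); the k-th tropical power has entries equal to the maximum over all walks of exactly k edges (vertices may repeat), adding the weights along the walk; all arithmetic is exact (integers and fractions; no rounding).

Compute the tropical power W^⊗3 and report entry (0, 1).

W^⊗2:
  [-10, -10, -22, 0]
  [1, -7, -11, 3]
  [1, -3, -11, 7]
  [1, 0, -16, 10]
W^⊗3:
  [-4, -5, -21, 5]
  [-1, -2, -16, 8]
  [3, 2, -14, 12]
  [6, 5, -11, 15]
Key observation: the optimum is the walk 0->3->3->1, with weight (-5) + 5 + (-5) = -5.
Optimal value attained by: walk 0->3->3->1.
Answer: (W^⊗3)[0][1] = -5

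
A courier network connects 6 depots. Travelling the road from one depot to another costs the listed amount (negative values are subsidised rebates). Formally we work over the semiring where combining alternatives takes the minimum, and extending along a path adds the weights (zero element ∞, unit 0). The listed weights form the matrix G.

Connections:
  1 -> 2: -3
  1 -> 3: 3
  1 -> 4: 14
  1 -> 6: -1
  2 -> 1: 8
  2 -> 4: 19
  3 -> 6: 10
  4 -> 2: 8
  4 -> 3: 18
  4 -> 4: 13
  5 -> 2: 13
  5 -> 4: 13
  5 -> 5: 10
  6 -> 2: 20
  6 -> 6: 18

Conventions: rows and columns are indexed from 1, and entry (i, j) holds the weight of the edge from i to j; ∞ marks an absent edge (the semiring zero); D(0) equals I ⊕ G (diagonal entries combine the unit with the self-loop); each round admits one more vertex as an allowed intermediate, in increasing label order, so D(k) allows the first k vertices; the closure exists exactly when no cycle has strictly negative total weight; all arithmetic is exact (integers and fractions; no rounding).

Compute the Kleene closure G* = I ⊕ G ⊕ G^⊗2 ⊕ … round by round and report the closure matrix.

D(0):
  [0, -3, 3, 14, ∞, -1]
  [8, 0, ∞, 19, ∞, ∞]
  [∞, ∞, 0, ∞, ∞, 10]
  [∞, 8, 18, 0, ∞, ∞]
  [∞, 13, ∞, 13, 0, ∞]
  [∞, 20, ∞, ∞, ∞, 0]
D(1):
  [0, -3, 3, 14, ∞, -1]
  [8, 0, 11, 19, ∞, 7]
  [∞, ∞, 0, ∞, ∞, 10]
  [∞, 8, 18, 0, ∞, ∞]
  [∞, 13, ∞, 13, 0, ∞]
  [∞, 20, ∞, ∞, ∞, 0]
D(2):
  [0, -3, 3, 14, ∞, -1]
  [8, 0, 11, 19, ∞, 7]
  [∞, ∞, 0, ∞, ∞, 10]
  [16, 8, 18, 0, ∞, 15]
  [21, 13, 24, 13, 0, 20]
  [28, 20, 31, 39, ∞, 0]
D(3):
  [0, -3, 3, 14, ∞, -1]
  [8, 0, 11, 19, ∞, 7]
  [∞, ∞, 0, ∞, ∞, 10]
  [16, 8, 18, 0, ∞, 15]
  [21, 13, 24, 13, 0, 20]
  [28, 20, 31, 39, ∞, 0]
D(4):
  [0, -3, 3, 14, ∞, -1]
  [8, 0, 11, 19, ∞, 7]
  [∞, ∞, 0, ∞, ∞, 10]
  [16, 8, 18, 0, ∞, 15]
  [21, 13, 24, 13, 0, 20]
  [28, 20, 31, 39, ∞, 0]
D(5):
  [0, -3, 3, 14, ∞, -1]
  [8, 0, 11, 19, ∞, 7]
  [∞, ∞, 0, ∞, ∞, 10]
  [16, 8, 18, 0, ∞, 15]
  [21, 13, 24, 13, 0, 20]
  [28, 20, 31, 39, ∞, 0]
D(6):
  [0, -3, 3, 14, ∞, -1]
  [8, 0, 11, 19, ∞, 7]
  [38, 30, 0, 49, ∞, 10]
  [16, 8, 18, 0, ∞, 15]
  [21, 13, 24, 13, 0, 20]
  [28, 20, 31, 39, ∞, 0]
Answer: G* = [[0, -3, 3, 14, ∞, -1], [8, 0, 11, 19, ∞, 7], [38, 30, 0, 49, ∞, 10], [16, 8, 18, 0, ∞, 15], [21, 13, 24, 13, 0, 20], [28, 20, 31, 39, ∞, 0]]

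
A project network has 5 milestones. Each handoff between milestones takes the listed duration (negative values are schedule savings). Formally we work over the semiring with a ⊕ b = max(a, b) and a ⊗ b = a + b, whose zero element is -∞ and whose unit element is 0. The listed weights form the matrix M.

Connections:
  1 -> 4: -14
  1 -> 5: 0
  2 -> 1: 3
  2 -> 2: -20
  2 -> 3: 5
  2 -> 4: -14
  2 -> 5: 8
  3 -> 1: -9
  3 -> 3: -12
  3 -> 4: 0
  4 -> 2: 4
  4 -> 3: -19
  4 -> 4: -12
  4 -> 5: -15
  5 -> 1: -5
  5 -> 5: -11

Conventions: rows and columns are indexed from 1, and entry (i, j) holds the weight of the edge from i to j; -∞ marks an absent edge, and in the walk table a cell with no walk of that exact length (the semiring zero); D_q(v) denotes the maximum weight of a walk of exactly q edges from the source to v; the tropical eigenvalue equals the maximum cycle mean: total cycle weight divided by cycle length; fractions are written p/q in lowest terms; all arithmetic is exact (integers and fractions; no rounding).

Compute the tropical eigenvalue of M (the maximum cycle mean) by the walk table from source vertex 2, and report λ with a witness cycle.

q=0: [-∞, 0, -∞, -∞, -∞]
q=1: [3, -20, 5, -14, 8]
q=2: [3, -10, -7, 5, 3]
q=3: [-2, 9, -5, -7, 3]
q=4: [12, -3, 14, -5, 17]
q=5: [12, -1, 2, 14, 12]
Optimal cycle mean attained by: cycle 2->3->4->2, total 5 + 0 + 4, length 3.
Answer: λ = 3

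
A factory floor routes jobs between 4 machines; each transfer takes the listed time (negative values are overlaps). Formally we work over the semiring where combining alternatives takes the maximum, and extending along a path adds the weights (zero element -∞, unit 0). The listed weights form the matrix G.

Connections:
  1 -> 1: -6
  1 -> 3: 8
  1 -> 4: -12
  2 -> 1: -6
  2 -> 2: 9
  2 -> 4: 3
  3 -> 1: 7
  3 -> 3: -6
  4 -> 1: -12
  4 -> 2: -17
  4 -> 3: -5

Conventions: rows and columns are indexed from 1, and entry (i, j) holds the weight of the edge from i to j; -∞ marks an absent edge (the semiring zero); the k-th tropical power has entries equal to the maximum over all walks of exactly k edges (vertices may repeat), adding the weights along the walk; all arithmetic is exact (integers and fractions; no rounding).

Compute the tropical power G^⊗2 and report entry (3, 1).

G^⊗2:
  [15, -29, 2, -18]
  [3, 18, 2, 12]
  [1, -∞, 15, -5]
  [2, -8, -4, -14]
Key observation: the optimum is the walk 3->1->1, with weight 7 + (-6) = 1.
Optimal value attained by: walk 3->1->1.
Answer: (G^⊗2)[3][1] = 1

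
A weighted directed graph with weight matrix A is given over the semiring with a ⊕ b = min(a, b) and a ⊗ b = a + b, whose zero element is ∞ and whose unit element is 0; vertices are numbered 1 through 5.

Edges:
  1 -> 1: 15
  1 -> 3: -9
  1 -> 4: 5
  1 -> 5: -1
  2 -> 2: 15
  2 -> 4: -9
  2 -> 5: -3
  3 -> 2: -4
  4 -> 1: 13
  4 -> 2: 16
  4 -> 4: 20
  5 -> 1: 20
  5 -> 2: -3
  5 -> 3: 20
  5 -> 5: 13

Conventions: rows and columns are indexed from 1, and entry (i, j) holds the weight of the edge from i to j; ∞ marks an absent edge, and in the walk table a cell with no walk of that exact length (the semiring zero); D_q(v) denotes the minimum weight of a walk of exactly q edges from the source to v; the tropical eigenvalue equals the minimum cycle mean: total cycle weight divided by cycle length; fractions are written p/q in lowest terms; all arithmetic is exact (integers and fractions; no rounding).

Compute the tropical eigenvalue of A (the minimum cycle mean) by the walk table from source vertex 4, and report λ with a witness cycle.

q=0: [∞, ∞, ∞, 0, ∞]
q=1: [13, 16, ∞, 20, ∞]
q=2: [28, 31, 4, 7, 12]
q=3: [20, 0, 19, 22, 25]
q=4: [35, 15, 11, -9, -3]
q=5: [4, -6, 17, 6, 10]
Optimal cycle mean attained by: cycle 2->5->2, total (-3) + (-3), length 2.
Answer: λ = -3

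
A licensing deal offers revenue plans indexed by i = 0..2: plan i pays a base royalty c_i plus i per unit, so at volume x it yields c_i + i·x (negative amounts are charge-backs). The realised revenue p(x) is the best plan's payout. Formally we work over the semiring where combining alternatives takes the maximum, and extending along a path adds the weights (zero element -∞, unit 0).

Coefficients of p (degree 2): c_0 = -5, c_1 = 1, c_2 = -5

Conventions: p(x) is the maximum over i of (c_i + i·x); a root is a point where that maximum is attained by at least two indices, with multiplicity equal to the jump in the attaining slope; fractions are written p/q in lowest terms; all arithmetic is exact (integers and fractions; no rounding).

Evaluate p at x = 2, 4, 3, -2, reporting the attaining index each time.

p(2) = max(-5+0·2=-5, 1+1·2=3, -5+2·2=-1) = 3 (attained by i=1)
p(4) = max(-5+0·4=-5, 1+1·4=5, -5+2·4=3) = 5 (attained by i=1)
p(3) = max(-5+0·3=-5, 1+1·3=4, -5+2·3=1) = 4 (attained by i=1)
p(-2) = max(-5+0·(-2)=-5, 1+1·(-2)=-1, -5+2·(-2)=-9) = -1 (attained by i=1)
Answer: p(2) = 3; p(4) = 5; p(3) = 4; p(-2) = -1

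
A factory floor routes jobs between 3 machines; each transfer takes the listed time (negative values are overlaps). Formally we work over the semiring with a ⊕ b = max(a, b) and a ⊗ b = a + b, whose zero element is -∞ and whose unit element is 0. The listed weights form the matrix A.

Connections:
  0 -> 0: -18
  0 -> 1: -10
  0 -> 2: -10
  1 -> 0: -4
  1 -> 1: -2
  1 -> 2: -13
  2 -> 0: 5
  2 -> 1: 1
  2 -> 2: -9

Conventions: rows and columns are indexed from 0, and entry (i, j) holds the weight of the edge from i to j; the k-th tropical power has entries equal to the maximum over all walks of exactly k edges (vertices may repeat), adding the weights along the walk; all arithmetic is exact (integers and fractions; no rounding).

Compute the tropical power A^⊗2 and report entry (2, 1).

A^⊗2:
  [-5, -9, -19]
  [-6, -4, -14]
  [-3, -1, -5]
Key observation: the optimum is the walk 2->1->1, with weight 1 + (-2) = -1.
Optimal value attained by: walk 2->1->1.
Answer: (A^⊗2)[2][1] = -1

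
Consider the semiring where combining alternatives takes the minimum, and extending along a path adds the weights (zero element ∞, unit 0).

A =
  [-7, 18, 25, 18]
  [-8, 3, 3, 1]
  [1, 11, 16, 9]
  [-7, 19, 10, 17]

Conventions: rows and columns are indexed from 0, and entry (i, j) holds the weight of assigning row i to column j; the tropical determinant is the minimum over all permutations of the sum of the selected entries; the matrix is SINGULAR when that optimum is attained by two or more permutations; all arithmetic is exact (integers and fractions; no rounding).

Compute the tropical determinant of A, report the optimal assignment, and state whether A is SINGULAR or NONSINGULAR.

σ = (0, 1, 2, 3): (-7) + 3 + 16 + 17 = 29
σ = (0, 1, 3, 2): (-7) + 3 + 9 + 10 = 15
σ = (0, 2, 1, 3): (-7) + 3 + 11 + 17 = 24
σ = (0, 2, 3, 1): (-7) + 3 + 9 + 19 = 24
σ = (0, 3, 1, 2): (-7) + 1 + 11 + 10 = 15
σ = (0, 3, 2, 1): (-7) + 1 + 16 + 19 = 29
σ = (1, 0, 2, 3): 18 + (-8) + 16 + 17 = 43
σ = (1, 0, 3, 2): 18 + (-8) + 9 + 10 = 29
σ = (1, 2, 0, 3): 18 + 3 + 1 + 17 = 39
σ = (1, 2, 3, 0): 18 + 3 + 9 + (-7) = 23
σ = (1, 3, 0, 2): 18 + 1 + 1 + 10 = 30
σ = (1, 3, 2, 0): 18 + 1 + 16 + (-7) = 28
σ = (2, 0, 1, 3): 25 + (-8) + 11 + 17 = 45
σ = (2, 0, 3, 1): 25 + (-8) + 9 + 19 = 45
σ = (2, 1, 0, 3): 25 + 3 + 1 + 17 = 46
σ = (2, 1, 3, 0): 25 + 3 + 9 + (-7) = 30
σ = (2, 3, 0, 1): 25 + 1 + 1 + 19 = 46
σ = (2, 3, 1, 0): 25 + 1 + 11 + (-7) = 30
σ = (3, 0, 1, 2): 18 + (-8) + 11 + 10 = 31
σ = (3, 0, 2, 1): 18 + (-8) + 16 + 19 = 45
σ = (3, 1, 0, 2): 18 + 3 + 1 + 10 = 32
σ = (3, 1, 2, 0): 18 + 3 + 16 + (-7) = 30
σ = (3, 2, 0, 1): 18 + 3 + 1 + 19 = 41
σ = (3, 2, 1, 0): 18 + 3 + 11 + (-7) = 25
Optimal value attained by: σ = (0, 1, 3, 2).
Answer: det⊕(A) = 15; verdict: SINGULAR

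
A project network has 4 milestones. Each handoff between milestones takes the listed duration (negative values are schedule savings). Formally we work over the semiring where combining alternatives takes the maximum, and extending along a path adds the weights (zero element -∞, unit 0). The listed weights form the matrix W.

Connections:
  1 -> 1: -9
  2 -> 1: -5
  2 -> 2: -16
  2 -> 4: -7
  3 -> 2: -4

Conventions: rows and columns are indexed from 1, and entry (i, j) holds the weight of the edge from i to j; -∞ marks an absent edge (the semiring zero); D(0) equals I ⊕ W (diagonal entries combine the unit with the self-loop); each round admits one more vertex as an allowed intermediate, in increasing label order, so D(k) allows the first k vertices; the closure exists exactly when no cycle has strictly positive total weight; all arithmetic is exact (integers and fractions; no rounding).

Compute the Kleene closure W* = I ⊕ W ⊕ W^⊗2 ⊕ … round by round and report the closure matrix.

D(0):
  [0, -∞, -∞, -∞]
  [-5, 0, -∞, -7]
  [-∞, -4, 0, -∞]
  [-∞, -∞, -∞, 0]
D(1):
  [0, -∞, -∞, -∞]
  [-5, 0, -∞, -7]
  [-∞, -4, 0, -∞]
  [-∞, -∞, -∞, 0]
D(2):
  [0, -∞, -∞, -∞]
  [-5, 0, -∞, -7]
  [-9, -4, 0, -11]
  [-∞, -∞, -∞, 0]
D(3):
  [0, -∞, -∞, -∞]
  [-5, 0, -∞, -7]
  [-9, -4, 0, -11]
  [-∞, -∞, -∞, 0]
D(4):
  [0, -∞, -∞, -∞]
  [-5, 0, -∞, -7]
  [-9, -4, 0, -11]
  [-∞, -∞, -∞, 0]
Answer: W* = [[0, -∞, -∞, -∞], [-5, 0, -∞, -7], [-9, -4, 0, -11], [-∞, -∞, -∞, 0]]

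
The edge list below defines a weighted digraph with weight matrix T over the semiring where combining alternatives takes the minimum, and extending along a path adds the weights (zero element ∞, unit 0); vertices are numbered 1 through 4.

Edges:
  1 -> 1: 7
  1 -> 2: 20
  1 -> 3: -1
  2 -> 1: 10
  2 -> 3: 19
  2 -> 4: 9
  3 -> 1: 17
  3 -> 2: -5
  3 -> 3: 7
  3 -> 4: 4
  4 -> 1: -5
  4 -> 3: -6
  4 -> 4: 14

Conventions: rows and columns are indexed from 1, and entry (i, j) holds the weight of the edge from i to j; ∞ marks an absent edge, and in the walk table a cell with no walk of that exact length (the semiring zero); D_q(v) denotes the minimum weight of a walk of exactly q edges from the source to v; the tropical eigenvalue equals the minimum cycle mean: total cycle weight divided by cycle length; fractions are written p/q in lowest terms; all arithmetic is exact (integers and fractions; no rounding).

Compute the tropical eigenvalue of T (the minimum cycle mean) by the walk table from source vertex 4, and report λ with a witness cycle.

q=0: [∞, ∞, ∞, 0]
q=1: [-5, ∞, -6, 14]
q=2: [2, -11, -6, -2]
q=3: [-7, -11, -8, -2]
q=4: [-7, -13, -8, -4]
Optimal cycle mean attained by: cycle 3->4->3, total 4 + (-6), length 2.
Answer: λ = -1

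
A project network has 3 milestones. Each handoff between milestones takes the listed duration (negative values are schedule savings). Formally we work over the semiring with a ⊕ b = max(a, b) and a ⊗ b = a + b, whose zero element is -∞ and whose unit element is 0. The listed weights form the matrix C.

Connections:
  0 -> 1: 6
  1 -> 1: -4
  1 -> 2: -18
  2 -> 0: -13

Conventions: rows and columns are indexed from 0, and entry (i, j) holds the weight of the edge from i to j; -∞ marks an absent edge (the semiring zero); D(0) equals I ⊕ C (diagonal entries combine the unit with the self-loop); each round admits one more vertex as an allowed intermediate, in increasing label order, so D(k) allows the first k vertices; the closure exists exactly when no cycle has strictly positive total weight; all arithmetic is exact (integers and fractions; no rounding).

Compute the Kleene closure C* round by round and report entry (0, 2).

D(0):
  [0, 6, -∞]
  [-∞, 0, -18]
  [-13, -∞, 0]
D(1):
  [0, 6, -∞]
  [-∞, 0, -18]
  [-13, -7, 0]
D(2):
  [0, 6, -12]
  [-∞, 0, -18]
  [-13, -7, 0]
D(3):
  [0, 6, -12]
  [-31, 0, -18]
  [-13, -7, 0]
Answer: C*[0][2] = -12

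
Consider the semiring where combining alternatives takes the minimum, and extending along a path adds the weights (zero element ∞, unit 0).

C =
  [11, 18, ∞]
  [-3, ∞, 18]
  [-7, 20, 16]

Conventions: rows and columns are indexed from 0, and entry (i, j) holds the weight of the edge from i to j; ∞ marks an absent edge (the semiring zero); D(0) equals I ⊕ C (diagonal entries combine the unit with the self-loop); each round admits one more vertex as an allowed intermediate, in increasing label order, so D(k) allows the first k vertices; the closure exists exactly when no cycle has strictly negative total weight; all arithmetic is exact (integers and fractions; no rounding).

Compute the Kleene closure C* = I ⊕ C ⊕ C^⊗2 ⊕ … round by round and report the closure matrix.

D(0):
  [0, 18, ∞]
  [-3, 0, 18]
  [-7, 20, 0]
D(1):
  [0, 18, ∞]
  [-3, 0, 18]
  [-7, 11, 0]
D(2):
  [0, 18, 36]
  [-3, 0, 18]
  [-7, 11, 0]
D(3):
  [0, 18, 36]
  [-3, 0, 18]
  [-7, 11, 0]
Answer: C* = [[0, 18, 36], [-3, 0, 18], [-7, 11, 0]]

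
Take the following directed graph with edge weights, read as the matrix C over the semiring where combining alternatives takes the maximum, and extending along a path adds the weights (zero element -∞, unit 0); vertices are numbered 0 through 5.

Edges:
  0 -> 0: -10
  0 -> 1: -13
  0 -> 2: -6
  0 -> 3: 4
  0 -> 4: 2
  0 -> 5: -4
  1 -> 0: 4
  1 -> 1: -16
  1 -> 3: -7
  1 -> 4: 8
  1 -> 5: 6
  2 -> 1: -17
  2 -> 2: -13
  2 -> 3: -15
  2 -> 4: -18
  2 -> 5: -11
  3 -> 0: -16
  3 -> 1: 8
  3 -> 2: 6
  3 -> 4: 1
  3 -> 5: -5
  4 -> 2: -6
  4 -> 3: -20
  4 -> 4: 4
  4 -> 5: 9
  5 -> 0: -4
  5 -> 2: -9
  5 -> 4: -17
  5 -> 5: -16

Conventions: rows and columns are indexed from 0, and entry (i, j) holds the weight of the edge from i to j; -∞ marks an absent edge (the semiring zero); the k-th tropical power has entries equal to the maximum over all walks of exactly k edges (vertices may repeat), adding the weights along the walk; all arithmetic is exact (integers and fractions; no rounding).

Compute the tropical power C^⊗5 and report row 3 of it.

C^⊗2:
  [-8, 12, 10, -6, 6, 11]
  [2, 1, 2, 8, 12, 17]
  [-13, -7, -9, -24, -9, -9]
  [12, -8, -5, 1, 16, 14]
  [5, -12, 0, -16, 8, 13]
  [-14, -17, -10, 0, -2, -8]
C^⊗3:
  [16, 2, 2, 5, 20, 18]
  [13, 16, 14, 6, 16, 21]
  [-3, -16, -15, -9, 1, 0]
  [10, 9, 10, 16, 20, 25]
  [9, -8, 4, 9, 12, 17]
  [-12, 8, 6, -10, 2, 7]
C^⊗4:
  [14, 13, 14, 20, 24, 29]
  [20, 14, 12, 17, 24, 25]
  [-4, -1, -3, 1, 5, 10]
  [21, 24, 22, 14, 24, 29]
  [13, 17, 15, 13, 16, 21]
  [12, -2, -2, 1, 16, 14]
C^⊗5:
  [25, 28, 26, 18, 28, 33]
  [21, 25, 23, 24, 28, 33]
  [6, 9, 7, 0, 9, 14]
  [28, 22, 20, 25, 32, 33]
  [21, 21, 19, 17, 25, 25]
  [10, 9, 10, 16, 20, 25]
Answer: row 3 of C^⊗5 = [28, 22, 20, 25, 32, 33]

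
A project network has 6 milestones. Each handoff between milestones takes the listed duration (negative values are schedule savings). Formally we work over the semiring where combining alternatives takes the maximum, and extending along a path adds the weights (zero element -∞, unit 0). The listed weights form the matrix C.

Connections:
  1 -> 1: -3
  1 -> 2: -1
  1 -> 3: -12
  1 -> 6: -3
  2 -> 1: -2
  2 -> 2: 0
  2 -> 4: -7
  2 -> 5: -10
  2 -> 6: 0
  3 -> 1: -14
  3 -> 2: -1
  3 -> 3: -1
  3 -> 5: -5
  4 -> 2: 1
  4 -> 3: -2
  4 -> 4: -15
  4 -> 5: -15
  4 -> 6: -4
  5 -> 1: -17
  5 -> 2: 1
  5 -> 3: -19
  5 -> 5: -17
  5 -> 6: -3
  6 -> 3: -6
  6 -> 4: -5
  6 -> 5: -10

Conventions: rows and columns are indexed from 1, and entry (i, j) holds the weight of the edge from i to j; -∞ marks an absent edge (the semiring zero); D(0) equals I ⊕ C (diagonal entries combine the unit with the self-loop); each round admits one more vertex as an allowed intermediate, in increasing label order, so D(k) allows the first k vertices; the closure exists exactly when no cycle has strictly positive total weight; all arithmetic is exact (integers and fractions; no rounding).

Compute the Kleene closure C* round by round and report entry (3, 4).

D(0):
  [0, -1, -12, -∞, -∞, -3]
  [-2, 0, -∞, -7, -10, 0]
  [-14, -1, 0, -∞, -5, -∞]
  [-∞, 1, -2, 0, -15, -4]
  [-17, 1, -19, -∞, 0, -3]
  [-∞, -∞, -6, -5, -10, 0]
D(1):
  [0, -1, -12, -∞, -∞, -3]
  [-2, 0, -14, -7, -10, 0]
  [-14, -1, 0, -∞, -5, -17]
  [-∞, 1, -2, 0, -15, -4]
  [-17, 1, -19, -∞, 0, -3]
  [-∞, -∞, -6, -5, -10, 0]
D(2):
  [0, -1, -12, -8, -11, -1]
  [-2, 0, -14, -7, -10, 0]
  [-3, -1, 0, -8, -5, -1]
  [-1, 1, -2, 0, -9, 1]
  [-1, 1, -13, -6, 0, 1]
  [-∞, -∞, -6, -5, -10, 0]
D(3):
  [0, -1, -12, -8, -11, -1]
  [-2, 0, -14, -7, -10, 0]
  [-3, -1, 0, -8, -5, -1]
  [-1, 1, -2, 0, -7, 1]
  [-1, 1, -13, -6, 0, 1]
  [-9, -7, -6, -5, -10, 0]
D(4):
  [0, -1, -10, -8, -11, -1]
  [-2, 0, -9, -7, -10, 0]
  [-3, -1, 0, -8, -5, -1]
  [-1, 1, -2, 0, -7, 1]
  [-1, 1, -8, -6, 0, 1]
  [-6, -4, -6, -5, -10, 0]
D(5):
  [0, -1, -10, -8, -11, -1]
  [-2, 0, -9, -7, -10, 0]
  [-3, -1, 0, -8, -5, -1]
  [-1, 1, -2, 0, -7, 1]
  [-1, 1, -8, -6, 0, 1]
  [-6, -4, -6, -5, -10, 0]
D(6):
  [0, -1, -7, -6, -11, -1]
  [-2, 0, -6, -5, -10, 0]
  [-3, -1, 0, -6, -5, -1]
  [-1, 1, -2, 0, -7, 1]
  [-1, 1, -5, -4, 0, 1]
  [-6, -4, -6, -5, -10, 0]
Answer: C*[3][4] = -6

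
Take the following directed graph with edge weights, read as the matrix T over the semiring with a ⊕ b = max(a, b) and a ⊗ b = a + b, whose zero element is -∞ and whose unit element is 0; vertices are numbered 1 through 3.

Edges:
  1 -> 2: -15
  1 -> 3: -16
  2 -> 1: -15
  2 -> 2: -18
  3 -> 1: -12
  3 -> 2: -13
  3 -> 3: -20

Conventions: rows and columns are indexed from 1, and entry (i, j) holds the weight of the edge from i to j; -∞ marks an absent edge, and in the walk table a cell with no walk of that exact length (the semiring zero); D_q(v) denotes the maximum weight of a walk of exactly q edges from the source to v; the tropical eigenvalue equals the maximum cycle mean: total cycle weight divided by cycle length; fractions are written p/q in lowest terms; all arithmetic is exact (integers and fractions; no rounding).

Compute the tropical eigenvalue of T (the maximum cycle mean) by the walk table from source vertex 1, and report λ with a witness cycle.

q=0: [0, -∞, -∞]
q=1: [-∞, -15, -16]
q=2: [-28, -29, -36]
q=3: [-44, -43, -44]
Optimal cycle mean attained by: cycle 1->3->1, total (-16) + (-12), length 2.
Answer: λ = -14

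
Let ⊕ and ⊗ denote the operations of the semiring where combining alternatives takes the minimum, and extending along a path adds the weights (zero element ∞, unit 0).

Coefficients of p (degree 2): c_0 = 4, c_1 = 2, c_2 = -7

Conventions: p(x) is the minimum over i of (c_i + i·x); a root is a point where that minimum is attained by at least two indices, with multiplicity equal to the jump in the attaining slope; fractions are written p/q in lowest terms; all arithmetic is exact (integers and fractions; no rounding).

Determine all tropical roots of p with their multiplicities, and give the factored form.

hull edge (i=0, c=4) to (i=2, c=-7): slope -11/2, span 2
Factored form: p(x) = -7 ⊗ (x ⊕ 11/2) ⊗ (x ⊕ 11/2)
Answer: roots = 11/2 (mult 2)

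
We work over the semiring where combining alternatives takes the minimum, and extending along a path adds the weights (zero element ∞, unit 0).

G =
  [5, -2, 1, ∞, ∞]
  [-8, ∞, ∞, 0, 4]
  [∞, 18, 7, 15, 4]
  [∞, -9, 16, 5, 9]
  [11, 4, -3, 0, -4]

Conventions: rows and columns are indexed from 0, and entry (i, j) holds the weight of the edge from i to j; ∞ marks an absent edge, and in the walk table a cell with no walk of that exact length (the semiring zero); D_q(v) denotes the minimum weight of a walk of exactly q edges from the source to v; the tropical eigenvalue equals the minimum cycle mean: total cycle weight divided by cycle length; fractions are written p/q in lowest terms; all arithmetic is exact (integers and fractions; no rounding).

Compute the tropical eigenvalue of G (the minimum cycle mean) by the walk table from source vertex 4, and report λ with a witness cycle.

q=0: [∞, ∞, ∞, ∞, 0]
q=1: [11, 4, -3, 0, -4]
q=2: [-4, -9, -7, -4, -8]
q=3: [-17, -13, -11, -9, -12]
q=4: [-21, -19, -16, -13, -16]
q=5: [-27, -23, -20, -19, -20]
Optimal cycle mean attained by: cycle 0->1->0, total (-2) + (-8), length 2.
Answer: λ = -5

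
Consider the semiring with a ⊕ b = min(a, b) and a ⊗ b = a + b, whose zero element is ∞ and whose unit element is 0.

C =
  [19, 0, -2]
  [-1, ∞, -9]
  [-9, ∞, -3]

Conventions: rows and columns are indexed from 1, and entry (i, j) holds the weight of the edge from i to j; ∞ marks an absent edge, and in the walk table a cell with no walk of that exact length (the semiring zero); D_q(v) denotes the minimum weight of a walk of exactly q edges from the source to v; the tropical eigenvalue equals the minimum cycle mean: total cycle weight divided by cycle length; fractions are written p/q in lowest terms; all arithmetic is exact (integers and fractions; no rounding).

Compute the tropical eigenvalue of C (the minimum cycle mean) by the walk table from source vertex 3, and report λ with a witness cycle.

q=0: [∞, ∞, 0]
q=1: [-9, ∞, -3]
q=2: [-12, -9, -11]
q=3: [-20, -12, -18]
Optimal cycle mean attained by: cycle 1->2->3->1, total 0 + (-9) + (-9), length 3.
Answer: λ = -6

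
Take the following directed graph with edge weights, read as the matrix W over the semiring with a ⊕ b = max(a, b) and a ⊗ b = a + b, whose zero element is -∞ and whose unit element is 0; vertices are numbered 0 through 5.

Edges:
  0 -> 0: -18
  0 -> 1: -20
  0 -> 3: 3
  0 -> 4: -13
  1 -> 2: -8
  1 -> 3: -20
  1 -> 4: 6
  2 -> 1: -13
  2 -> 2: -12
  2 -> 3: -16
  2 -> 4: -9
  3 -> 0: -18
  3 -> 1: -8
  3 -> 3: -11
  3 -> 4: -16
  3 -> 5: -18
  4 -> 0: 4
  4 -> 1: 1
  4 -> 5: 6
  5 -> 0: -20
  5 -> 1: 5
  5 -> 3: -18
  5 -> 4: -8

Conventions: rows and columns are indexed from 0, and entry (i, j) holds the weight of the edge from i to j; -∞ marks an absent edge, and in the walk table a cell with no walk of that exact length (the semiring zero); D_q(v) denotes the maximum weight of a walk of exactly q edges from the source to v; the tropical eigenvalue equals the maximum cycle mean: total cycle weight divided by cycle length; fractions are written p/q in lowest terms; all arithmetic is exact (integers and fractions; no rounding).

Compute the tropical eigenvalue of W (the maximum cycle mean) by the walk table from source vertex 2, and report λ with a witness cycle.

q=0: [-∞, -∞, 0, -∞, -∞, -∞]
q=1: [-∞, -13, -12, -16, -9, -∞]
q=2: [-5, -8, -21, -27, -7, -3]
q=3: [-3, 2, -16, -2, -2, -1]
q=4: [2, 4, -6, 0, 8, 4]
q=5: [12, 9, -4, 5, 10, 14]
q=6: [14, 19, 1, 15, 15, 16]
Optimal cycle mean attained by: cycle 1->4->5->1, total 6 + 6 + 5, length 3.
Answer: λ = 17/3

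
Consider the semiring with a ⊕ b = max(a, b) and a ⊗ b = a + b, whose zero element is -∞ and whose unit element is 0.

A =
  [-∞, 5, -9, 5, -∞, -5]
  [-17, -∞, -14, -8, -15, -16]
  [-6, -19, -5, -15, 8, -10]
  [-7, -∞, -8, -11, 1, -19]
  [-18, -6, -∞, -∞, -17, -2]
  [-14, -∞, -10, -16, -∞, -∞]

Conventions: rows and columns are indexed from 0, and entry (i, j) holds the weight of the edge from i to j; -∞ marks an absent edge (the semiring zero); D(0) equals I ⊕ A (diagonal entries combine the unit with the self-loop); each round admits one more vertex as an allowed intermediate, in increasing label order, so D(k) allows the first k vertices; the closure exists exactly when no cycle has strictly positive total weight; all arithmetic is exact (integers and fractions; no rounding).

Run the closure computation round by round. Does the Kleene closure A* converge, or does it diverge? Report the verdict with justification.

D(0):
  [0, 5, -9, 5, -∞, -5]
  [-17, 0, -14, -8, -15, -16]
  [-6, -19, 0, -15, 8, -10]
  [-7, -∞, -8, 0, 1, -19]
  [-18, -6, -∞, -∞, 0, -2]
  [-14, -∞, -10, -16, -∞, 0]
D(1):
  [0, 5, -9, 5, -∞, -5]
  [-17, 0, -14, -8, -15, -16]
  [-6, -1, 0, -1, 8, -10]
  [-7, -2, -8, 0, 1, -12]
  [-18, -6, -27, -13, 0, -2]
  [-14, -9, -10, -9, -∞, 0]
D(2):
  [0, 5, -9, 5, -10, -5]
  [-17, 0, -14, -8, -15, -16]
  [-6, -1, 0, -1, 8, -10]
  [-7, -2, -8, 0, 1, -12]
  [-18, -6, -20, -13, 0, -2]
  [-14, -9, -10, -9, -24, 0]
D(3):
  [0, 5, -9, 5, -1, -5]
  [-17, 0, -14, -8, -6, -16]
  [-6, -1, 0, -1, 8, -10]
  [-7, -2, -8, 0, 1, -12]
  [-18, -6, -20, -13, 0, -2]
  [-14, -9, -10, -9, -2, 0]
D(4):
  [0, 5, -3, 5, 6, -5]
  [-15, 0, -14, -8, -6, -16]
  [-6, -1, 0, -1, 8, -10]
  [-7, -2, -8, 0, 1, -12]
  [-18, -6, -20, -13, 0, -2]
  [-14, -9, -10, -9, -2, 0]
D(5):
  [0, 5, -3, 5, 6, 4]
  [-15, 0, -14, -8, -6, -8]
  [-6, 2, 0, -1, 8, 6]
  [-7, -2, -8, 0, 1, -1]
  [-18, -6, -20, -13, 0, -2]
  [-14, -8, -10, -9, -2, 0]
D(6):
  [0, 5, -3, 5, 6, 4]
  [-15, 0, -14, -8, -6, -8]
  [-6, 2, 0, -1, 8, 6]
  [-7, -2, -8, 0, 1, -1]
  [-16, -6, -12, -11, 0, -2]
  [-14, -8, -10, -9, -2, 0]
Key observation: every diagonal entry stays at the unit through all rounds, so no improving cycle exists.
Answer: CONVERGES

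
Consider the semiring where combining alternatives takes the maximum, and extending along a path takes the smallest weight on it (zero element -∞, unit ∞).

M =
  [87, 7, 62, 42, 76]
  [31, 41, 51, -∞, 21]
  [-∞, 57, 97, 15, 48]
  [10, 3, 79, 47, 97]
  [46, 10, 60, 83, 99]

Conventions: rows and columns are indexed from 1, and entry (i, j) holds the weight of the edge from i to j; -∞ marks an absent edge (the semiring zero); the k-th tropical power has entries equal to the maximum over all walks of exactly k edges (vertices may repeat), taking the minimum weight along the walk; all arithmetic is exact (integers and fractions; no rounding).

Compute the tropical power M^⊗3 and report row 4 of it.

M^⊗2:
  [87, 57, 62, 76, 76]
  [31, 51, 51, 31, 48]
  [46, 57, 97, 48, 48]
  [46, 57, 79, 83, 97]
  [46, 57, 79, 83, 99]
M^⊗3:
  [87, 57, 76, 76, 76]
  [46, 51, 51, 48, 48]
  [46, 57, 97, 48, 48]
  [46, 57, 79, 83, 97]
  [46, 57, 79, 83, 99]
Answer: row 4 of M^⊗3 = [46, 57, 79, 83, 97]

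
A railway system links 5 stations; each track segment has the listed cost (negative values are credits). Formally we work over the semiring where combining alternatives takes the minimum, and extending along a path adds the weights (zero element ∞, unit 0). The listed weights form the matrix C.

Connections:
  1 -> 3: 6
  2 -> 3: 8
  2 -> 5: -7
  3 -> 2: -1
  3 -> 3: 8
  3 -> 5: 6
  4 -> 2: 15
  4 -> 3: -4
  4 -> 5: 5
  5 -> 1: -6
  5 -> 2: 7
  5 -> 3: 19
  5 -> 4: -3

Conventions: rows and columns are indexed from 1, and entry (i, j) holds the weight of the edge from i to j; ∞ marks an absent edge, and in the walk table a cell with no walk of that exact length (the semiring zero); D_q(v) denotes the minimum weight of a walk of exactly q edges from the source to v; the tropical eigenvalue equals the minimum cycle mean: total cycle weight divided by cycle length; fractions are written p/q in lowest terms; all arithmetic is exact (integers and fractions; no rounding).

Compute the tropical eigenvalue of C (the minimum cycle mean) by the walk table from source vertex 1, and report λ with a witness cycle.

q=0: [0, ∞, ∞, ∞, ∞]
q=1: [∞, ∞, 6, ∞, ∞]
q=2: [∞, 5, 14, ∞, 12]
q=3: [6, 13, 13, 9, -2]
q=4: [-8, 5, 5, -5, 6]
q=5: [0, 4, -9, 3, -2]
Optimal cycle mean attained by: cycle 2->5->4->3->2, total (-7) + (-3) + (-4) + (-1), length 4.
Answer: λ = -15/4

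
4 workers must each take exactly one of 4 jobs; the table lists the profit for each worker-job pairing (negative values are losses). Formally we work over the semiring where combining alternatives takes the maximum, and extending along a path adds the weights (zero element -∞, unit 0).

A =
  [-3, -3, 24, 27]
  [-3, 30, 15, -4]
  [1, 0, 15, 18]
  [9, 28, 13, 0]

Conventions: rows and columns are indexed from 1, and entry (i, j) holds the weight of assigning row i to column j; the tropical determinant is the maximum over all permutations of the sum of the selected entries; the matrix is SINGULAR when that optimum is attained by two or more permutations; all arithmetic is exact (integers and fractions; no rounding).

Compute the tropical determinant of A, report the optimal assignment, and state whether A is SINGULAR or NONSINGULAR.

σ = (1, 2, 3, 4): (-3) + 30 + 15 + 0 = 42
σ = (1, 2, 4, 3): (-3) + 30 + 18 + 13 = 58
σ = (1, 3, 2, 4): (-3) + 15 + 0 + 0 = 12
σ = (1, 3, 4, 2): (-3) + 15 + 18 + 28 = 58
σ = (1, 4, 2, 3): (-3) + (-4) + 0 + 13 = 6
σ = (1, 4, 3, 2): (-3) + (-4) + 15 + 28 = 36
σ = (2, 1, 3, 4): (-3) + (-3) + 15 + 0 = 9
σ = (2, 1, 4, 3): (-3) + (-3) + 18 + 13 = 25
σ = (2, 3, 1, 4): (-3) + 15 + 1 + 0 = 13
σ = (2, 3, 4, 1): (-3) + 15 + 18 + 9 = 39
σ = (2, 4, 1, 3): (-3) + (-4) + 1 + 13 = 7
σ = (2, 4, 3, 1): (-3) + (-4) + 15 + 9 = 17
σ = (3, 1, 2, 4): 24 + (-3) + 0 + 0 = 21
σ = (3, 1, 4, 2): 24 + (-3) + 18 + 28 = 67
σ = (3, 2, 1, 4): 24 + 30 + 1 + 0 = 55
σ = (3, 2, 4, 1): 24 + 30 + 18 + 9 = 81
σ = (3, 4, 1, 2): 24 + (-4) + 1 + 28 = 49
σ = (3, 4, 2, 1): 24 + (-4) + 0 + 9 = 29
σ = (4, 1, 2, 3): 27 + (-3) + 0 + 13 = 37
σ = (4, 1, 3, 2): 27 + (-3) + 15 + 28 = 67
σ = (4, 2, 1, 3): 27 + 30 + 1 + 13 = 71
σ = (4, 2, 3, 1): 27 + 30 + 15 + 9 = 81
σ = (4, 3, 1, 2): 27 + 15 + 1 + 28 = 71
σ = (4, 3, 2, 1): 27 + 15 + 0 + 9 = 51
Optimal value attained by: σ = (3, 2, 4, 1).
Answer: det⊕(A) = 81; verdict: SINGULAR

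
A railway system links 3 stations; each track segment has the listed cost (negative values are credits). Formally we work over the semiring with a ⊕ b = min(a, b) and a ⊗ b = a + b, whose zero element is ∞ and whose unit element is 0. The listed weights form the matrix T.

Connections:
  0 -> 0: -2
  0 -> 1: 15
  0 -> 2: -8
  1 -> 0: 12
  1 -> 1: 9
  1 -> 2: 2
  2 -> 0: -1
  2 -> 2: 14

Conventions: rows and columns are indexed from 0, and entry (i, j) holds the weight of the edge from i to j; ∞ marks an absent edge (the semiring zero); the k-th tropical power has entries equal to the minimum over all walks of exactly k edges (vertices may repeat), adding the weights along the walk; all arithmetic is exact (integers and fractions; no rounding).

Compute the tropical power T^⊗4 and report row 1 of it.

T^⊗2:
  [-9, 13, -10]
  [1, 18, 4]
  [-3, 14, -9]
T^⊗3:
  [-11, 6, -17]
  [-1, 16, -7]
  [-10, 12, -11]
T^⊗4:
  [-18, 4, -19]
  [-8, 14, -9]
  [-12, 5, -18]
Answer: row 1 of T^⊗4 = [-8, 14, -9]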